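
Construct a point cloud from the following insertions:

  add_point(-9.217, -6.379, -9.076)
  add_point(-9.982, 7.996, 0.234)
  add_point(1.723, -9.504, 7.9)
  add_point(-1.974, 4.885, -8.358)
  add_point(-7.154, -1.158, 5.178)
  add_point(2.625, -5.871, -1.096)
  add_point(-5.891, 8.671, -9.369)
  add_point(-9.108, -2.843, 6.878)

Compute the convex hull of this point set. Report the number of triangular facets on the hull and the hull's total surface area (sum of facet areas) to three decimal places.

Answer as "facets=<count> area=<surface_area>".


Points on the hull: [0, 1, 2, 3, 5, 6, 7] (7 of 8).

Per-facet area ½‖(b−a)×(c−a)‖:
  f1: (p0, p6, p1) → 79.5217
  f2: (p0, p2, p5) → 62.9925
  f3: (p3, p6, p1) → 28.9163
  f4: (p3, p2, p1) → 129.7482
  f5: (p3, p2, p5) → 44.5735
  f6: (p3, p0, p5) → 82.5662
  f7: (p3, p0, p6) → 36.5299
  f8: (p7, p2, p1) → 68.1919
  f9: (p7, p0, p1) → 98.4546
  f10: (p7, p0, p2) → 104.1848
Σ area = 735.680

Euler: V−E+F = 7−15+10 = 2.

facets=10 area=735.680


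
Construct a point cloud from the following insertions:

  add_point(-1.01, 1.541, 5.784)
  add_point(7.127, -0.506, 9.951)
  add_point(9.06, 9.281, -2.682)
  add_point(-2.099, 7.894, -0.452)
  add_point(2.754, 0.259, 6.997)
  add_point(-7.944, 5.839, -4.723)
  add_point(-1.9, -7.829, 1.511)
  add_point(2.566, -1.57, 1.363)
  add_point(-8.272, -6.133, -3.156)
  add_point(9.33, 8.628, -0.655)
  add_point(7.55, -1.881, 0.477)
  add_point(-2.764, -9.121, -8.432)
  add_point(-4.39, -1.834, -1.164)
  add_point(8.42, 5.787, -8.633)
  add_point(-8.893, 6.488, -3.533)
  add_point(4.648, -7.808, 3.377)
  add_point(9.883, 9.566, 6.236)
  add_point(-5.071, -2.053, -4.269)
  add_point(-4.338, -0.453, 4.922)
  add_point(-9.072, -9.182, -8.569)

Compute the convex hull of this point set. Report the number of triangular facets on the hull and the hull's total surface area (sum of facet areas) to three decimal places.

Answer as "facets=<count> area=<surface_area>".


Points on the hull: [0, 1, 2, 3, 5, 6, 8, 9, 10, 11, 13, 14, 15, 16, 18, 19] (16 of 20).

Facet areas (half cross-product norm):
  f1: (p8, p14, p19) → 35.2803
  f2: (p18, p8, p14) → 58.4721
  f3: (p5, p13, p19) → 130.7764
  f4: (p5, p14, p19) → 11.0232
  f5: (p5, p14, p13) → 9.5699
  f6: (p2, p14, p13) → 61.6407
  f7: (p11, p13, p19) → 46.7110
  f8: (p11, p15, p19) → 36.9469
  f9: (p11, p15, p13) → 120.5249
  f10: (p10, p15, p1) → 32.9734
  f11: (p10, p15, p13) → 21.6375
  f12: (p10, p1, p16) → 51.8972
  f13: (p10, p13, p16) → 75.4781
  f14: (p0, p14, p16) → 85.5033
  f15: (p0, p18, p14) → 23.1500
  f16: (p0, p1, p16) → 51.4643
  f17: (p0, p18, p1) → 13.0305
  f18: (p6, p18, p8) → 33.7292
  f19: (p6, p15, p19) → 26.6934
  f20: (p6, p8, p19) → 21.9437
  f21: (p6, p15, p1) → 31.3816
  f22: (p6, p18, p1) → 52.8148
  f23: (p9, p13, p16) → 6.1285
  f24: (p9, p2, p16) → 3.2365
  f25: (p9, p2, p13) → 5.5284
  f26: (p3, p14, p16) → 5.4956
  f27: (p3, p2, p16) → 51.1013
  f28: (p3, p2, p14) → 25.2365
Σ area = 1129.369

Euler characteristic 16−42+28 = 2 ✓

facets=28 area=1129.369


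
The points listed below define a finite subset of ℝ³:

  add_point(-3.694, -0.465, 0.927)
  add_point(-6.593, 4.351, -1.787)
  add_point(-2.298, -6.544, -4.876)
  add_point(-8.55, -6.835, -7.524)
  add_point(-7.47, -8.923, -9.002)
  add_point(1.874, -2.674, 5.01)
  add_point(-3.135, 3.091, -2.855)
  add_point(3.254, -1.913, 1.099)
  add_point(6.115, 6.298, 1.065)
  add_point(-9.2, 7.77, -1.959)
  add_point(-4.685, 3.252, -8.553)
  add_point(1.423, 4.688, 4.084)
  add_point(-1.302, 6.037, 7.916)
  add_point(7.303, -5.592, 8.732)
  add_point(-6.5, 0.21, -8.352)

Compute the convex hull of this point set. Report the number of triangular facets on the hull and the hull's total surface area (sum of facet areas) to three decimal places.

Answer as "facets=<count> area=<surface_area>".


facets=14 area=786.596

Hull vertices (9/15): indices [2, 3, 4, 8, 9, 10, 12, 13, 14].

Facet areas (half cross-product norm):
  f1: (p12, p8, p9) → 64.2795
  f2: (p12, p8, p13) → 67.7699
  f3: (p10, p8, p9) → 66.3338
  f4: (p2, p4, p13) → 22.7858
  f5: (p2, p8, p13) → 106.2839
  f6: (p2, p10, p4) → 37.6694
  f7: (p2, p10, p8) → 77.7463
  f8: (p3, p4, p13) → 31.2132
  f9: (p3, p12, p9) → 99.0705
  f10: (p3, p12, p13) → 150.2342
  f11: (p14, p10, p4) → 7.1079
  f12: (p14, p3, p4) → 8.5633
  f13: (p14, p10, p9) → 16.1485
  f14: (p14, p3, p9) → 31.3898
Σ area = 786.596

Euler characteristic 9−21+14 = 2 ✓


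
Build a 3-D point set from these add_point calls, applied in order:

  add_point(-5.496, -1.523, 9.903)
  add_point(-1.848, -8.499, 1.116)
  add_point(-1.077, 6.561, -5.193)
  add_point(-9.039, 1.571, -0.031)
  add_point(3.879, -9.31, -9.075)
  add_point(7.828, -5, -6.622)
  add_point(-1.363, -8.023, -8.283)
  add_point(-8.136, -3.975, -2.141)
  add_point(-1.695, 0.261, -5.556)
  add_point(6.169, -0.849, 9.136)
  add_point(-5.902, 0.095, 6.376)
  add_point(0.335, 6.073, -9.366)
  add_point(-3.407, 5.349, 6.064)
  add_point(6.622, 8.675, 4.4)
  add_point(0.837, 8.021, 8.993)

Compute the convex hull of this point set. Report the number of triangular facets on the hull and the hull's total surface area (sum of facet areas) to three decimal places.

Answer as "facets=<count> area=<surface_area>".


Extreme-point indices: [0, 1, 2, 3, 4, 5, 6, 7, 9, 11, 12, 13, 14] — 13 of 15 on the boundary.

Area of each hull facet:
  f1: (p11, p13, p5) → 100.9731
  f2: (p9, p13, p5) → 85.3291
  f3: (p9, p14, p13) → 36.3873
  f4: (p9, p14, p0) → 53.7133
  f5: (p7, p0, p3) → 32.9844
  f6: (p7, p11, p3) → 41.9075
  f7: (p7, p6, p11) → 68.4803
  f8: (p12, p0, p3) → 36.4320
  f9: (p12, p14, p0) → 22.2583
  f10: (p2, p11, p13) → 23.1767
  f11: (p2, p14, p13) → 46.2661
  f12: (p2, p12, p14) → 32.0669
  f13: (p2, p11, p3) → 18.2830
  f14: (p2, p12, p3) → 46.1449
  f15: (p1, p9, p0) → 65.3753
  f16: (p1, p7, p0) → 47.8502
  f17: (p1, p7, p6) → 36.7003
  f18: (p4, p9, p5) → 45.5053
  f19: (p4, p1, p9) → 77.3424
  f20: (p4, p1, p6) → 25.2740
  f21: (p4, p11, p5) → 42.8847
  f22: (p4, p6, p11) → 38.6138
Σ area = 1023.949

Euler: V−E+F = 13−33+22 = 2.

facets=22 area=1023.949


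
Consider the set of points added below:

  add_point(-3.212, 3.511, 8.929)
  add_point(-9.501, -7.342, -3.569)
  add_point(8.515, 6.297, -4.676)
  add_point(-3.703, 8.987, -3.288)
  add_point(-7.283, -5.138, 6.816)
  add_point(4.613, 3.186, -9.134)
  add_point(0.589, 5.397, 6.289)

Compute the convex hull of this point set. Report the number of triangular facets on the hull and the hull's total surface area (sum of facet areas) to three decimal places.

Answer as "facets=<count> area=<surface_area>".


Hull vertices (7/7): indices [0, 1, 2, 3, 4, 5, 6].

Per-facet area ½‖(b−a)×(c−a)‖:
  f1: (p5, p2, p1) → 53.1476
  f2: (p5, p3, p1) → 98.5164
  f3: (p5, p3, p2) → 38.7229
  f4: (p4, p2, p1) → 119.1412
  f5: (p4, p3, p1) → 90.3421
  f6: (p4, p0, p3) → 64.8460
  f7: (p6, p3, p2) → 65.4046
  f8: (p6, p0, p3) → 26.5743
  f9: (p6, p4, p2) → 80.3444
  f10: (p6, p4, p0) → 20.6565
Σ area = 657.696

Euler characteristic 7−15+10 = 2 ✓

facets=10 area=657.696


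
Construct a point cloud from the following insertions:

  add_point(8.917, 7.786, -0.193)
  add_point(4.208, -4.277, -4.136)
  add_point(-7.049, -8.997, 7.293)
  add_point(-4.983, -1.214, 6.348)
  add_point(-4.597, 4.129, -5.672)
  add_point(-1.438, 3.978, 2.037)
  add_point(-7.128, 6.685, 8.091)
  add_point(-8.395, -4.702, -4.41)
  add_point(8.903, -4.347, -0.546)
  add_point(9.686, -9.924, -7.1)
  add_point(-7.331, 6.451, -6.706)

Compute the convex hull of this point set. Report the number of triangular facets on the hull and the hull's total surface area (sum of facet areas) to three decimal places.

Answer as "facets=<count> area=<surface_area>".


7 of the 11 inputs are extreme points: [0, 2, 6, 7, 8, 9, 10].

Triangle areas on the boundary:
  f1: (p2, p9, p7) → 118.9430
  f2: (p2, p6, p7) → 94.0573
  f3: (p10, p9, p7) → 107.4648
  f4: (p10, p0, p9) → 164.6202
  f5: (p10, p6, p7) → 83.1860
  f6: (p10, p6, p0) → 119.9097
  f7: (p8, p0, p9) → 39.0706
  f8: (p8, p2, p9) → 77.0800
  f9: (p8, p6, p0) → 109.6652
  f10: (p8, p2, p6) → 140.4888
Σ area = 1054.486

Check V−E+F: 7 − 15 + 10 = 2.

facets=10 area=1054.486


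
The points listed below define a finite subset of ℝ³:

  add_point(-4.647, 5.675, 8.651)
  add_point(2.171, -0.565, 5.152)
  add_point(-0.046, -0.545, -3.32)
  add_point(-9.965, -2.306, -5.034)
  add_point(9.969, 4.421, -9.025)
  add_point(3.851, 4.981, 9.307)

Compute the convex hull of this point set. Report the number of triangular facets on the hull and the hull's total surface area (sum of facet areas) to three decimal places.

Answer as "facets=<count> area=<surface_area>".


facets=8 area=552.705

Hull vertices (6/6): indices [0, 1, 2, 3, 4, 5].

Per-facet area ½‖(b−a)×(c−a)‖:
  f1: (p0, p4, p3) → 171.0335
  f2: (p5, p0, p4) → 80.1674
  f3: (p1, p5, p4) → 59.6770
  f4: (p1, p0, p3) → 76.6494
  f5: (p1, p5, p0) → 29.7706
  f6: (p2, p4, p3) → 41.1823
  f7: (p2, p1, p3) → 40.8592
  f8: (p2, p1, p4) → 53.3653
Σ area = 552.705

Euler characteristic 6−12+8 = 2 ✓


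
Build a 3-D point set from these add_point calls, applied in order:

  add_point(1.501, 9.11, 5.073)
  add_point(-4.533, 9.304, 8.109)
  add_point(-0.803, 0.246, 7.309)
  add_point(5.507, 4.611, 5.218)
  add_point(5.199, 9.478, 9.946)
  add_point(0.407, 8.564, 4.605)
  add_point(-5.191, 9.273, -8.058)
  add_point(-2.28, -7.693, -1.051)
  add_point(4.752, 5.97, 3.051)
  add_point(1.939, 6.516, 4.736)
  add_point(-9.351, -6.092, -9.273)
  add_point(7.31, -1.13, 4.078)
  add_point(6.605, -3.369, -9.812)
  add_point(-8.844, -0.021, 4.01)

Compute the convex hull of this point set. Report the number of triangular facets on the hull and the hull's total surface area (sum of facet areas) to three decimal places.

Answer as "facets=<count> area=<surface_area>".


Extreme-point indices: [1, 2, 4, 6, 7, 8, 10, 11, 12, 13] — 10 of 14 on the boundary.

Triangle areas on the boundary:
  f1: (p12, p4, p11) → 69.4260
  f2: (p6, p12, p10) → 117.5601
  f3: (p13, p6, p10) → 102.4552
  f4: (p8, p12, p4) → 14.3916
  f5: (p8, p6, p4) → 47.9010
  f6: (p8, p6, p12) → 112.8654
  f7: (p7, p13, p10) → 61.3108
  f8: (p7, p12, p10) → 71.9301
  f9: (p7, p12, p11) → 76.5268
  f10: (p2, p4, p11) → 48.1280
  f11: (p2, p7, p11) → 49.7115
  f12: (p2, p7, p13) → 46.0613
  f13: (p1, p6, p4) → 78.0765
  f14: (p1, p13, p6) → 82.4838
  f15: (p1, p2, p4) → 45.7499
  f16: (p1, p2, p13) → 40.8730
Σ area = 1065.451

Euler: V−E+F = 10−24+16 = 2.

facets=16 area=1065.451


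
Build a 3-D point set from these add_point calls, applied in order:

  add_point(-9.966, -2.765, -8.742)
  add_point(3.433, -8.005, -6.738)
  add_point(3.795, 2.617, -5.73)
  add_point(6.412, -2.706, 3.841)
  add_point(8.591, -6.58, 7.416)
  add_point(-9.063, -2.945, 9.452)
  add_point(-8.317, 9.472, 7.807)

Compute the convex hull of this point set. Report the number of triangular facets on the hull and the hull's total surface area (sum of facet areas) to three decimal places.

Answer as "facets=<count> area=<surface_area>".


facets=10 area=943.420

Hull vertices (7/7): indices [0, 1, 2, 3, 4, 5, 6].

Per-facet area ½‖(b−a)×(c−a)‖:
  f1: (p5, p6, p0) → 113.2026
  f2: (p5, p6, p4) → 112.8980
  f3: (p2, p6, p0) → 139.4594
  f4: (p1, p2, p0) → 73.6019
  f5: (p1, p2, p4) → 79.2447
  f6: (p1, p5, p0) → 129.9771
  f7: (p1, p5, p4) → 134.2391
  f8: (p3, p6, p4) → 45.1621
  f9: (p3, p2, p4) → 10.7251
  f10: (p3, p2, p6) → 104.9098
Σ area = 943.420

Check V−E+F: 7 − 15 + 10 = 2.


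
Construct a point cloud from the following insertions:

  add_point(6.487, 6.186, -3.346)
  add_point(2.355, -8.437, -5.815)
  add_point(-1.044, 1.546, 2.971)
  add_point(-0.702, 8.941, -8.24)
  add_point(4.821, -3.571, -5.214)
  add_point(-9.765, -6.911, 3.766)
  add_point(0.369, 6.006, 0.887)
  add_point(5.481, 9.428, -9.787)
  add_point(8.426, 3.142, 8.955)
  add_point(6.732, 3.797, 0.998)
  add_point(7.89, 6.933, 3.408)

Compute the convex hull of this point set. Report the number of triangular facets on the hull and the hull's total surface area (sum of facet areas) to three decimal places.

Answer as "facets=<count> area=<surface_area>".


9 of the 11 inputs are extreme points: [0, 1, 3, 4, 5, 6, 7, 8, 10].

Per-facet area ½‖(b−a)×(c−a)‖:
  f1: (p1, p8, p5) → 147.0109
  f2: (p6, p8, p5) → 97.3917
  f3: (p4, p1, p8) → 36.3616
  f4: (p4, p7, p1) → 21.6341
  f5: (p3, p6, p5) → 75.8481
  f6: (p3, p1, p5) → 136.7746
  f7: (p3, p7, p1) → 56.8262
  f8: (p10, p6, p8) → 25.9188
  f9: (p10, p4, p8) → 46.7014
  f10: (p10, p3, p7) → 43.4746
  f11: (p10, p3, p6) → 35.8199
  f12: (p0, p4, p7) → 35.5571
  f13: (p0, p10, p7) → 13.6604
  f14: (p0, p10, p4) → 33.1287
Σ area = 806.108

Check V−E+F: 9 − 21 + 14 = 2.

facets=14 area=806.108


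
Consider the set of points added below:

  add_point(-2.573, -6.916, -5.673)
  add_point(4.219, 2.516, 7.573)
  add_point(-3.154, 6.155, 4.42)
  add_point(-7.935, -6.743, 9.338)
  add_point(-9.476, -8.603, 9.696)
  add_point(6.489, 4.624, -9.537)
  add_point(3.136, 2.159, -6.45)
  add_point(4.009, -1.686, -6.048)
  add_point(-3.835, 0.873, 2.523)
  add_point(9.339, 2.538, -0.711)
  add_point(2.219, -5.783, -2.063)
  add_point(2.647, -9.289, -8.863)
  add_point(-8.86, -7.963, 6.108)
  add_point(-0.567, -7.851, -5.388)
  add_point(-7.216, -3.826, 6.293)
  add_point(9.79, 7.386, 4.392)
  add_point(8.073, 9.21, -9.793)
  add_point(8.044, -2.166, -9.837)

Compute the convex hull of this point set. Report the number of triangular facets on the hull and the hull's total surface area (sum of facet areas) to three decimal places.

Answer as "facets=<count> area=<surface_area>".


Extreme-point indices: [0, 1, 2, 3, 4, 5, 9, 10, 11, 12, 15, 16, 17] — 13 of 18 on the boundary.

Area of each hull facet:
  f1: (p2, p16, p15) → 93.1334
  f2: (p1, p2, p15) → 34.8316
  f3: (p9, p1, p15) → 27.9704
  f4: (p9, p17, p11) → 43.7470
  f5: (p9, p16, p15) → 39.3231
  f6: (p9, p17, p16) → 52.3168
  f7: (p3, p2, p4) → 6.6252
  f8: (p3, p1, p4) → 4.2482
  f9: (p3, p1, p2) → 62.8667
  f10: (p12, p11, p4) → 18.0327
  f11: (p12, p2, p4) → 26.7432
  f12: (p0, p2, p16) → 141.4362
  f13: (p0, p12, p2) → 96.3549
  f14: (p0, p12, p11) → 27.8943
  f15: (p10, p9, p11) → 38.4115
  f16: (p10, p9, p1) → 52.2033
  f17: (p10, p11, p4) → 52.3913
  f18: (p10, p1, p4) → 103.0484
  f19: (p5, p0, p11) → 47.0972
  f20: (p5, p0, p16) → 13.9140
  f21: (p5, p17, p11) → 24.2588
  f22: (p5, p17, p16) → 9.0779
Σ area = 1015.926

Euler characteristic 13−33+22 = 2 ✓

facets=22 area=1015.926


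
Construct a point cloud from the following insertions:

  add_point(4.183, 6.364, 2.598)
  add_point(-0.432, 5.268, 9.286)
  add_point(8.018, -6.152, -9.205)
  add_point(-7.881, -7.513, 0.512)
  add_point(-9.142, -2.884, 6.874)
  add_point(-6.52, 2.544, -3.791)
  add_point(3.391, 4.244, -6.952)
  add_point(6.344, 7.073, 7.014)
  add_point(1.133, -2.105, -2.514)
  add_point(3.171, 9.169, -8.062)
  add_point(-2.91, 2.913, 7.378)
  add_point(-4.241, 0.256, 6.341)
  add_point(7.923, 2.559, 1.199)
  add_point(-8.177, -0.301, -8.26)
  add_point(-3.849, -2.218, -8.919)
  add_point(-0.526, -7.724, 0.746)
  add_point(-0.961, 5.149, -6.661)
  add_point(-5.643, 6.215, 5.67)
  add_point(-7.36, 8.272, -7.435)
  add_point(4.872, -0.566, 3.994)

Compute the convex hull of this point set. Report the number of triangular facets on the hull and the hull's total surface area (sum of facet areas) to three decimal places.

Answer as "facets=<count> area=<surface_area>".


facets=22 area=1094.537

Extreme-point indices: [1, 2, 3, 4, 7, 9, 12, 13, 14, 15, 17, 18, 19] — 13 of 20 on the boundary.

Area of each hull facet:
  f1: (p14, p9, p2) → 81.6006
  f2: (p18, p13, p4) → 66.3365
  f3: (p18, p14, p9) → 57.3416
  f4: (p18, p14, p13) → 19.5500
  f5: (p19, p15, p2) → 61.7215
  f6: (p19, p1, p4) → 57.3552
  f7: (p19, p15, p4) → 55.2938
  f8: (p3, p14, p13) → 26.7423
  f9: (p3, p13, p4) → 43.8961
  f10: (p3, p15, p4) → 29.0010
  f11: (p3, p15, p2) → 38.1936
  f12: (p3, p14, p2) → 70.6281
  f13: (p17, p1, p4) → 31.3863
  f14: (p17, p18, p4) → 64.1317
  f15: (p7, p19, p1) → 29.5731
  f16: (p7, p17, p1) → 19.9387
  f17: (p7, p18, p9) → 81.5661
  f18: (p7, p17, p18) → 78.7980
  f19: (p12, p19, p2) → 35.1641
  f20: (p12, p7, p19) → 19.2062
  f21: (p12, p9, p2) → 81.4359
  f22: (p12, p7, p9) → 45.6769
Σ area = 1094.537

Euler: V−E+F = 13−33+22 = 2.


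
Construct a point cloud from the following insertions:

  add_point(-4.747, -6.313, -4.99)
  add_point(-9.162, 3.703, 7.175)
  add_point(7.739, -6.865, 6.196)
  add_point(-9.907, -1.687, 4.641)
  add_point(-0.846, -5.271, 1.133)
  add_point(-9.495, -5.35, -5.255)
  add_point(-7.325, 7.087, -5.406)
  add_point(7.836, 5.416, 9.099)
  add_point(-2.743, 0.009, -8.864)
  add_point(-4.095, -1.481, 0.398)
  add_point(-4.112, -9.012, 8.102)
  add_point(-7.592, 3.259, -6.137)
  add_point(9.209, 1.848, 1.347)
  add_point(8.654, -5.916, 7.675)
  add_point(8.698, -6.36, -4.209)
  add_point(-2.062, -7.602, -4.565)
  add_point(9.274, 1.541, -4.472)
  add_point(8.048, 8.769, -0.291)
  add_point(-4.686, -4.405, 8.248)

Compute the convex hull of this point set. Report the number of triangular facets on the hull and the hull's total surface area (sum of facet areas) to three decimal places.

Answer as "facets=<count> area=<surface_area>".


Hull vertices (16/19): indices [1, 2, 3, 5, 6, 7, 8, 10, 11, 12, 13, 14, 15, 16, 17, 18].

Triangle areas on the boundary:
  f1: (p5, p10, p3) → 52.5335
  f2: (p18, p7, p10) → 31.7086
  f3: (p13, p7, p10) → 74.2804
  f4: (p1, p17, p7) → 85.6170
  f5: (p1, p18, p7) → 73.4222
  f6: (p1, p10, p3) → 26.8232
  f7: (p1, p18, p10) → 8.5746
  f8: (p6, p1, p17) → 106.0705
  f9: (p6, p5, p3) → 63.0747
  f10: (p6, p1, p3) → 39.0069
  f11: (p12, p13, p16) → 23.6052
  f12: (p12, p13, p7) → 41.9197
  f13: (p12, p17, p16) → 20.6748
  f14: (p12, p17, p7) → 30.3934
  f15: (p14, p13, p16) → 47.1311
  f16: (p11, p6, p5) → 5.5001
  f17: (p8, p17, p16) → 53.8768
  f18: (p8, p6, p17) → 71.3560
  f19: (p8, p11, p6) → 10.7330
  f20: (p8, p14, p16) → 50.2809
  f21: (p8, p11, p5) → 27.3499
  f22: (p15, p5, p10) → 50.3001
  f23: (p15, p14, p10) → 69.2807
  f24: (p15, p8, p5) → 31.7812
  f25: (p15, p8, p14) → 47.5081
  f26: (p2, p13, p10) → 10.9817
  f27: (p2, p14, p10) → 61.7054
  f28: (p2, p14, p13) → 7.6268
Σ area = 1223.117

Check V−E+F: 16 − 42 + 28 = 2.

facets=28 area=1223.117


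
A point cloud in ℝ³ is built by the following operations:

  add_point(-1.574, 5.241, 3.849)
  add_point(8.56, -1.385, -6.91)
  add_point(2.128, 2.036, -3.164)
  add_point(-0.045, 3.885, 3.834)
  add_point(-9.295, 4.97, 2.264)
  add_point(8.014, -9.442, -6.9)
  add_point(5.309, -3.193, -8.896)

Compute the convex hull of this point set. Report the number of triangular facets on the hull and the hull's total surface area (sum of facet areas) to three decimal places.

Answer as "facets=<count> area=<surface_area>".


facets=10 area=334.643

7 of the 7 inputs are extreme points: [0, 1, 2, 3, 4, 5, 6].

Facet areas (half cross-product norm):
  f1: (p6, p5, p4) → 62.6663
  f2: (p6, p5, p1) → 14.9433
  f3: (p2, p0, p4) → 32.6915
  f4: (p2, p0, p1) → 17.1958
  f5: (p2, p6, p4) → 35.3480
  f6: (p2, p6, p1) → 16.8835
  f7: (p3, p5, p4) → 81.7146
  f8: (p3, p0, p4) → 5.6902
  f9: (p3, p5, p1) → 56.4578
  f10: (p3, p0, p1) → 11.0525
Σ area = 334.643

Check V−E+F: 7 − 15 + 10 = 2.


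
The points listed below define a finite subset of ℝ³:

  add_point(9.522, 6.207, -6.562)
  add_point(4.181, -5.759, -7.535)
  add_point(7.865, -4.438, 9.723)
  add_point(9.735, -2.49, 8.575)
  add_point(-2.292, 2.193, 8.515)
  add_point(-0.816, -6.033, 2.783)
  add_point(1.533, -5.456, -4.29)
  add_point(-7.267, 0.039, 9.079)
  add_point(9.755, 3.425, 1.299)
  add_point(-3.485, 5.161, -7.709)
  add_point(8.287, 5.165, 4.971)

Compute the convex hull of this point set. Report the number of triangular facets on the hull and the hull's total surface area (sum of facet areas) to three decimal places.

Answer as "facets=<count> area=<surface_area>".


Hull vertices (11/11): indices [0, 1, 2, 3, 4, 5, 6, 7, 8, 9, 10].

Per-facet area ½‖(b−a)×(c−a)‖:
  f1: (p5, p2, p7) → 61.0015
  f2: (p1, p5, p2) → 62.8616
  f3: (p3, p10, p8) → 18.5103
  f4: (p3, p1, p2) → 25.4411
  f5: (p4, p9, p7) → 44.8092
  f6: (p4, p10, p9) → 91.6101
  f7: (p4, p2, p7) → 28.0603
  f8: (p4, p3, p2) → 17.7294
  f9: (p4, p3, p10) → 48.5142
  f10: (p0, p1, p9) → 75.3668
  f11: (p0, p10, p8) → 13.5839
  f12: (p0, p10, p9) → 76.2497
  f13: (p0, p3, p8) → 13.1801
  f14: (p0, p3, p1) → 105.8875
  f15: (p6, p1, p5) → 6.0104
  f16: (p6, p1, p9) → 25.5371
  f17: (p6, p5, p7) → 29.3436
  f18: (p6, p9, p7) → 99.5143
Σ area = 843.211

Euler characteristic 11−27+18 = 2 ✓

facets=18 area=843.211


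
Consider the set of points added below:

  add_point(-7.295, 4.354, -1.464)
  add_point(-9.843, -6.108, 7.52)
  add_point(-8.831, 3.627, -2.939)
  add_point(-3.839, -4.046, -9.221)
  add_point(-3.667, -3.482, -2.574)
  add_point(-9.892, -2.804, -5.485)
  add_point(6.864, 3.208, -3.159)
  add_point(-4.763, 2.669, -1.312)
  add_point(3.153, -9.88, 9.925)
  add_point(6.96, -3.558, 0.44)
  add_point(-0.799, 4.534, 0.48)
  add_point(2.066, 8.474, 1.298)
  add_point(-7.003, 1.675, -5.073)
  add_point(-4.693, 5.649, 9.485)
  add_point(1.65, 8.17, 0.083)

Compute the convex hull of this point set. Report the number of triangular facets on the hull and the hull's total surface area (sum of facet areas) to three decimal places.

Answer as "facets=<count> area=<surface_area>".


facets=20 area=939.212

12 of the 15 inputs are extreme points: [0, 1, 2, 3, 5, 6, 8, 9, 11, 12, 13, 14].

Area of each hull facet:
  f1: (p13, p8, p11) → 95.5602
  f2: (p3, p8, p9) → 83.8254
  f3: (p1, p13, p8) → 88.1848
  f4: (p1, p3, p5) → 43.1136
  f5: (p1, p3, p8) → 122.1242
  f6: (p1, p2, p5) → 46.5678
  f7: (p1, p2, p13) → 78.6968
  f8: (p6, p3, p9) → 53.1278
  f9: (p6, p8, p9) → 25.6147
  f10: (p6, p8, p11) → 79.2241
  f11: (p0, p13, p11) → 51.9864
  f12: (p0, p2, p11) → 5.2028
  f13: (p0, p2, p13) → 7.1604
  f14: (p14, p2, p11) → 6.2165
  f15: (p14, p6, p11) → 4.9445
  f16: (p14, p6, p3) → 56.3648
  f17: (p12, p14, p3) → 43.7024
  f18: (p12, p14, p2) → 20.1224
  f19: (p12, p3, p5) → 18.5887
  f20: (p12, p2, p5) → 8.8837
Σ area = 939.212

Euler: V−E+F = 12−30+20 = 2.


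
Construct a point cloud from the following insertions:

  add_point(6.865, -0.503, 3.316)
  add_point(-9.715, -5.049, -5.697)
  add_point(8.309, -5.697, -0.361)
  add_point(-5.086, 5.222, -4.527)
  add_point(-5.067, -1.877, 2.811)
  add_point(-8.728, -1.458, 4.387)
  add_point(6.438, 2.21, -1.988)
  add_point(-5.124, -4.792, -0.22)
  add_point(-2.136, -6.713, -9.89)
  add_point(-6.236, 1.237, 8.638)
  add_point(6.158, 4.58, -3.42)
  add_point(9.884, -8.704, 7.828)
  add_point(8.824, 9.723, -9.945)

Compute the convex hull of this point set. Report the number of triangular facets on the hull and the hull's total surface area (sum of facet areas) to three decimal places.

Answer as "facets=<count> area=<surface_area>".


9 of the 13 inputs are extreme points: [0, 1, 2, 3, 5, 8, 9, 11, 12].

Triangle areas on the boundary:
  f1: (p8, p11, p1) → 94.2917
  f2: (p8, p12, p1) → 82.5066
  f3: (p5, p11, p1) → 108.0895
  f4: (p5, p9, p11) → 53.0003
  f5: (p0, p12, p11) → 46.1311
  f6: (p0, p9, p11) → 68.4584
  f7: (p0, p9, p12) → 113.5208
  f8: (p2, p12, p11) → 51.3272
  f9: (p2, p8, p11) → 43.1002
  f10: (p2, p8, p12) → 123.8418
  f11: (p3, p9, p12) → 93.8561
  f12: (p3, p5, p9) → 32.4634
  f13: (p3, p12, p1) → 71.2622
  f14: (p3, p5, p1) → 54.7475
Σ area = 1036.597

Check V−E+F: 9 − 21 + 14 = 2.

facets=14 area=1036.597


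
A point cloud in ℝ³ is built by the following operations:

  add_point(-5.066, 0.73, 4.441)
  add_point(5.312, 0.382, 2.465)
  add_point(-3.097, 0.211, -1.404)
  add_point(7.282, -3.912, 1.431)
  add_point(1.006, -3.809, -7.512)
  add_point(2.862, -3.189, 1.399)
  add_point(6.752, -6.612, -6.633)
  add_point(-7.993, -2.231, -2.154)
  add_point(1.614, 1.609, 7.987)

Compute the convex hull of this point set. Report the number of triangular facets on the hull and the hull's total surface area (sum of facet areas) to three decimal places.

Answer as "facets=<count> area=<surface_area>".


Points on the hull: [0, 1, 2, 3, 4, 5, 6, 7, 8] (9 of 9).

Triangle areas on the boundary:
  f1: (p6, p4, p7) → 22.5148
  f2: (p5, p8, p3) → 17.9353
  f3: (p5, p6, p7) → 54.1169
  f4: (p5, p6, p3) → 19.0783
  f5: (p2, p4, p7) → 22.9762
  f6: (p0, p5, p7) → 36.2244
  f7: (p0, p5, p8) → 29.8768
  f8: (p0, p2, p7) → 16.9737
  f9: (p0, p2, p8) → 23.2182
  f10: (p1, p2, p8) → 30.9191
  f11: (p1, p2, p4) → 38.4770
  f12: (p1, p6, p4) → 35.9702
  f13: (p1, p8, p3) → 13.5524
  f14: (p1, p6, p3) → 18.3114
Σ area = 380.145

Euler characteristic 9−21+14 = 2 ✓

facets=14 area=380.145


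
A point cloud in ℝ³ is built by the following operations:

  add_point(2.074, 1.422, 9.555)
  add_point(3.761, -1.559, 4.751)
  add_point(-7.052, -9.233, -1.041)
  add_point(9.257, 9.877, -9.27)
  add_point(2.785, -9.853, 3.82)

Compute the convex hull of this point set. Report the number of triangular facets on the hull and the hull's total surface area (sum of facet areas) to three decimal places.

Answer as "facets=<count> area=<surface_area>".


Extreme-point indices: [0, 1, 2, 3, 4] — 5 of 5 on the boundary.

Facet areas (half cross-product norm):
  f1: (p4, p3, p2) → 134.7426
  f2: (p0, p3, p2) → 190.8253
  f3: (p0, p4, p2) → 69.2726
  f4: (p1, p4, p3) → 66.4293
  f5: (p1, p0, p3) → 51.5704
  f6: (p1, p0, p4) → 20.6092
Σ area = 533.449

Euler: V−E+F = 5−9+6 = 2.

facets=6 area=533.449


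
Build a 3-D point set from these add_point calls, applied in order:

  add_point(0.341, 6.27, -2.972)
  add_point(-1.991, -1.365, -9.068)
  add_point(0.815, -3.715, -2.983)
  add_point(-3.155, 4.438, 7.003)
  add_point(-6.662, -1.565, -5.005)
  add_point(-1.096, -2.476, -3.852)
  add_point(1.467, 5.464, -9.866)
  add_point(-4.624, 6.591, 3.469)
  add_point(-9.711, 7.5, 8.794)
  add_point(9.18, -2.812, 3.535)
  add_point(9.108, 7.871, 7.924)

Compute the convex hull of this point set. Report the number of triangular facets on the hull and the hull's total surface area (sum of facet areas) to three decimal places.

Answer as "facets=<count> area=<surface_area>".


Extreme-point indices: [1, 2, 4, 6, 8, 9, 10] — 7 of 11 on the boundary.

Triangle areas on the boundary:
  f1: (p10, p9, p8) → 108.8121
  f2: (p6, p10, p8) → 172.0889
  f3: (p6, p10, p9) → 100.1488
  f4: (p4, p6, p8) → 98.0084
  f5: (p1, p6, p9) → 64.3697
  f6: (p1, p4, p6) → 21.4559
  f7: (p2, p1, p9) → 22.2998
  f8: (p2, p1, p4) → 21.1451
  f9: (p2, p9, p8) → 103.0857
  f10: (p2, p4, p8) → 67.0957
Σ area = 778.510

Euler: V−E+F = 7−15+10 = 2.

facets=10 area=778.510


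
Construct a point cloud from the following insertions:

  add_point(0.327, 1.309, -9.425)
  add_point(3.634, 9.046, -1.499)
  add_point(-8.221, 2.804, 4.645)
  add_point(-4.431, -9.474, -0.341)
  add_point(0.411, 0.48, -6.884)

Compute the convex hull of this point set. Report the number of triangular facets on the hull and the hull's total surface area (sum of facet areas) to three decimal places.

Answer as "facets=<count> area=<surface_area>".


facets=6 area=366.810

5 of the 5 inputs are extreme points: [0, 1, 2, 3, 4].

Facet areas (half cross-product norm):
  f1: (p3, p1, p2) → 101.5764
  f2: (p0, p1, p2) → 82.9510
  f3: (p0, p3, p2) → 96.5603
  f4: (p4, p3, p1) → 59.8656
  f5: (p4, p0, p1) → 13.7786
  f6: (p4, p0, p3) → 12.0779
Σ area = 366.810

Euler characteristic 5−9+6 = 2 ✓


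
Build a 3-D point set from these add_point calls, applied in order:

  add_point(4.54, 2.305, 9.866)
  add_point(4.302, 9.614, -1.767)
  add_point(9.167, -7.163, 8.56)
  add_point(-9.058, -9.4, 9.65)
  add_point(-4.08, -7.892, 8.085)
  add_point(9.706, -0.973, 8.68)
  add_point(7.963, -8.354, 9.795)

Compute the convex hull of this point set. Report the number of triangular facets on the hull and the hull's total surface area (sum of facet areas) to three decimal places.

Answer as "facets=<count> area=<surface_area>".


facets=10 area=519.929

Extreme-point indices: [0, 1, 2, 3, 4, 5, 6] — 7 of 7 on the boundary.

Triangle areas on the boundary:
  f1: (p0, p1, p3) → 116.6394
  f2: (p0, p1, p5) → 42.4361
  f3: (p2, p1, p5) → 38.4247
  f4: (p4, p1, p3) → 41.8296
  f5: (p4, p2, p1) → 131.6337
  f6: (p6, p0, p5) → 22.8577
  f7: (p6, p2, p5) → 5.1887
  f8: (p6, p0, p3) → 92.5105
  f9: (p6, p4, p3) → 17.1073
  f10: (p6, p4, p2) → 11.3008
Σ area = 519.929

Check V−E+F: 7 − 15 + 10 = 2.


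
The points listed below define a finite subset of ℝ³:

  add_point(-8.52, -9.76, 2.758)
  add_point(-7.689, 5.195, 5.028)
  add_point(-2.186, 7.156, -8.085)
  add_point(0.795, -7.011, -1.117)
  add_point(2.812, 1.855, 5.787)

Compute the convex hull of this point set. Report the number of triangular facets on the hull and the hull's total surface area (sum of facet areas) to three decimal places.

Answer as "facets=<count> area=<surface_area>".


Hull vertices (5/5): indices [0, 1, 2, 3, 4].

Per-facet area ½‖(b−a)×(c−a)‖:
  f1: (p1, p4, p0) → 81.3000
  f2: (p1, p2, p0) → 108.7166
  f3: (p1, p2, p4) → 76.5471
  f4: (p3, p4, p0) → 59.1235
  f5: (p3, p2, p0) → 81.8051
  f6: (p3, p2, p4) → 84.4633
Σ area = 491.956

Check V−E+F: 5 − 9 + 6 = 2.

facets=6 area=491.956


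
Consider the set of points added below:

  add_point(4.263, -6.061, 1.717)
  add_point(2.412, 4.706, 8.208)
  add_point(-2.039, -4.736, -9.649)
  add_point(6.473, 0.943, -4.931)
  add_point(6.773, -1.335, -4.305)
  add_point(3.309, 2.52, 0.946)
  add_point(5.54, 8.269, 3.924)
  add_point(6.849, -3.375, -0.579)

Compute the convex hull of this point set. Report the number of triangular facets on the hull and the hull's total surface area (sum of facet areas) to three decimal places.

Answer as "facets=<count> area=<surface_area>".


facets=10 area=365.001

Hull vertices (7/8): indices [0, 1, 2, 3, 4, 6, 7].

Per-facet area ½‖(b−a)×(c−a)‖:
  f1: (p1, p6, p2) → 64.4828
  f2: (p1, p6, p7) → 39.0715
  f3: (p0, p7, p2) → 27.8103
  f4: (p0, p1, p2) → 79.4823
  f5: (p0, p1, p7) → 27.4368
  f6: (p3, p6, p2) → 52.8888
  f7: (p4, p6, p7) → 26.4302
  f8: (p4, p3, p6) → 12.4845
  f9: (p4, p7, p2) → 22.0214
  f10: (p4, p3, p2) → 12.8922
Σ area = 365.001

Check V−E+F: 7 − 15 + 10 = 2.


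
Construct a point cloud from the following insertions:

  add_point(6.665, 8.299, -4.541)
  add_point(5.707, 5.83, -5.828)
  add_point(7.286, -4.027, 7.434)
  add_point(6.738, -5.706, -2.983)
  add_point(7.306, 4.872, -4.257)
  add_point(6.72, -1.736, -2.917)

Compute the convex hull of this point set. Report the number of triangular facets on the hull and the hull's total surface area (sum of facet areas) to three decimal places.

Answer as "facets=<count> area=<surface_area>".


5 of the 6 inputs are extreme points: [0, 1, 2, 3, 4].

Triangle areas on the boundary:
  f1: (p3, p4, p1) → 11.7309
  f2: (p2, p3, p1) → 62.7713
  f3: (p2, p3, p4) → 56.3144
  f4: (p0, p4, p1) → 3.5394
  f5: (p0, p2, p1) → 24.2682
  f6: (p0, p2, p4) → 19.3562
Σ area = 177.981

Euler characteristic 5−9+6 = 2 ✓

facets=6 area=177.981


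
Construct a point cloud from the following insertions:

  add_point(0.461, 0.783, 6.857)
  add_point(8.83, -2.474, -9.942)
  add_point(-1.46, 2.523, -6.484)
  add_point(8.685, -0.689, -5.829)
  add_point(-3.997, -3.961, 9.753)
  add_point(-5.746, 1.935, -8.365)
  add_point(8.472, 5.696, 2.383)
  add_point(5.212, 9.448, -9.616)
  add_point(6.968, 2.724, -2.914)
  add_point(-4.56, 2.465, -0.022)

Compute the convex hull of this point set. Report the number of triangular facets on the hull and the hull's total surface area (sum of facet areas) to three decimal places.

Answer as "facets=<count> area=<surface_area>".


facets=12 area=687.181

Hull vertices (8/10): indices [0, 1, 3, 4, 5, 6, 7, 9].

Facet areas (half cross-product norm):
  f1: (p7, p1, p5) → 79.3892
  f2: (p4, p1, p5) → 146.0135
  f3: (p6, p7, p1) → 76.5392
  f4: (p9, p7, p5) → 56.2443
  f5: (p9, p4, p5) → 29.8617
  f6: (p9, p6, p7) → 83.4825
  f7: (p3, p4, p1) → 34.3791
  f8: (p3, p6, p1) → 5.8101
  f9: (p3, p6, p4) → 90.5581
  f10: (p0, p6, p4) → 8.9278
  f11: (p0, p9, p4) → 30.8030
  f12: (p0, p9, p6) → 45.1730
Σ area = 687.181

Check V−E+F: 8 − 18 + 12 = 2.


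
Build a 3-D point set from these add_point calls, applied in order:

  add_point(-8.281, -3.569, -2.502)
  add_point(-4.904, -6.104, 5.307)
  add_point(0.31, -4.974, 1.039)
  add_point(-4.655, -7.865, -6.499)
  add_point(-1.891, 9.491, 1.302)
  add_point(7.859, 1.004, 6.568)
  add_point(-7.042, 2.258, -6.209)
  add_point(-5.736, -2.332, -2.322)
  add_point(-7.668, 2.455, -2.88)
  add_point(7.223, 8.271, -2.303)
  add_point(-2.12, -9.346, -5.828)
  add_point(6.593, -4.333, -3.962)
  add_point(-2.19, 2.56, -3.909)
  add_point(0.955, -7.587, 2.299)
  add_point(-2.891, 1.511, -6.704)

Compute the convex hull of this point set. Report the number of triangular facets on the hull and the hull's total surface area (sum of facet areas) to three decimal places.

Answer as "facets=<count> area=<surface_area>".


Hull vertices (12/15): indices [0, 1, 3, 4, 5, 6, 8, 9, 10, 11, 13, 14].

Facet areas (half cross-product norm):
  f1: (p1, p4, p5) → 96.0237
  f2: (p9, p4, p5) → 56.0528
  f3: (p9, p6, p4) → 57.1685
  f4: (p9, p6, p14) → 21.2734
  f5: (p13, p1, p5) → 39.1967
  f6: (p13, p1, p10) → 29.5822
  f7: (p8, p6, p0) → 10.2902
  f8: (p8, p6, p4) → 15.9596
  f9: (p8, p1, p0) → 25.6900
  f10: (p8, p1, p4) → 60.7175
  f11: (p3, p10, p14) → 13.5526
  f12: (p3, p6, p14) → 20.2610
  f13: (p3, p6, p0) → 24.0293
  f14: (p3, p1, p0) → 30.3502
  f15: (p3, p1, p10) → 17.8251
  f16: (p11, p10, p14) → 50.8448
  f17: (p11, p9, p14) → 65.8358
  f18: (p11, p9, p5) → 62.2936
  f19: (p11, p13, p5) → 49.4559
  f20: (p11, p13, p10) → 37.5419
Σ area = 783.945

Euler characteristic 12−30+20 = 2 ✓

facets=20 area=783.945


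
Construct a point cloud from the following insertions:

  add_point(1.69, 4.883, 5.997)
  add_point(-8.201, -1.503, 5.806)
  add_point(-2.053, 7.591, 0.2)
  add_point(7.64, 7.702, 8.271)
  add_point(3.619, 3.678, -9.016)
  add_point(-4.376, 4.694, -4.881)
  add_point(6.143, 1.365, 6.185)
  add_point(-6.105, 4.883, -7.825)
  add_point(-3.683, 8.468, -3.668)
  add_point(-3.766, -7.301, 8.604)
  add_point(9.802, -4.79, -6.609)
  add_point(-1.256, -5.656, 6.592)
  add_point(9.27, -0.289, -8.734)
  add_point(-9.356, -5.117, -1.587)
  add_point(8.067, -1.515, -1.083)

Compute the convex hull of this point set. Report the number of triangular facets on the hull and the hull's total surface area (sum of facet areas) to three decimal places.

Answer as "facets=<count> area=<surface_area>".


facets=18 area=984.898

Points on the hull: [1, 2, 3, 4, 6, 7, 8, 9, 10, 12, 13] (11 of 15).

Area of each hull facet:
  f1: (p9, p10, p13) → 113.8350
  f2: (p7, p10, p13) → 110.9779
  f3: (p1, p9, p13) → 32.3902
  f4: (p1, p7, p13) → 50.7031
  f5: (p1, p7, p8) → 43.2772
  f6: (p1, p3, p9) → 71.2744
  f7: (p6, p9, p10) → 97.8715
  f8: (p6, p3, p10) → 40.0733
  f9: (p6, p3, p9) → 32.3579
  f10: (p4, p7, p8) → 28.7373
  f11: (p4, p3, p8) → 83.5873
  f12: (p2, p3, p8) → 13.4538
  f13: (p2, p1, p8) → 24.5350
  f14: (p2, p1, p3) → 77.3576
  f15: (p12, p3, p10) → 47.2019
  f16: (p12, p4, p3) → 62.6092
  f17: (p12, p7, p10) → 37.8898
  f18: (p12, p4, p7) → 16.7663
Σ area = 984.898

Check V−E+F: 11 − 27 + 18 = 2.


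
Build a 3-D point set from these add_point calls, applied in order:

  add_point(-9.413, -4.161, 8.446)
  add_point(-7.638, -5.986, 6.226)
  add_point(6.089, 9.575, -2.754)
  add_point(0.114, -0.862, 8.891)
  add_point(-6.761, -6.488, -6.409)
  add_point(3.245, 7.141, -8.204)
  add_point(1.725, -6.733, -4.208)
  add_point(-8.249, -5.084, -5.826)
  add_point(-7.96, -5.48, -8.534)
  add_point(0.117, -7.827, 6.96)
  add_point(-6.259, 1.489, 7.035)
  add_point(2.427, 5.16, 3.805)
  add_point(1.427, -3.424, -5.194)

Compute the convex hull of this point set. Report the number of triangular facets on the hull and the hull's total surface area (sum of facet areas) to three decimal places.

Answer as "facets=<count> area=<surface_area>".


facets=20 area=796.682

12 of the 13 inputs are extreme points: [0, 1, 2, 3, 4, 5, 6, 7, 8, 9, 10, 11].

Area of each hull facet:
  f1: (p6, p9, p2) → 95.9442
  f2: (p3, p9, p0) → 34.4730
  f3: (p3, p9, p2) → 55.0469
  f4: (p5, p6, p2) → 47.2957
  f5: (p5, p6, p8) → 76.8879
  f6: (p1, p9, p0) → 11.0780
  f7: (p1, p8, p0) → 19.4411
  f8: (p10, p3, p0) → 23.2235
  f9: (p10, p5, p2) → 58.5460
  f10: (p10, p5, p8) → 133.3750
  f11: (p4, p1, p9) → 50.7224
  f12: (p4, p1, p8) → 10.9549
  f13: (p4, p6, p9) → 49.3933
  f14: (p4, p6, p8) → 8.7761
  f15: (p11, p3, p2) → 10.5192
  f16: (p11, p10, p2) → 26.2420
  f17: (p11, p10, p3) → 28.5823
  f18: (p7, p8, p0) → 1.6523
  f19: (p7, p10, p0) → 46.5970
  f20: (p7, p10, p8) → 7.9309
Σ area = 796.682

Euler: V−E+F = 12−30+20 = 2.


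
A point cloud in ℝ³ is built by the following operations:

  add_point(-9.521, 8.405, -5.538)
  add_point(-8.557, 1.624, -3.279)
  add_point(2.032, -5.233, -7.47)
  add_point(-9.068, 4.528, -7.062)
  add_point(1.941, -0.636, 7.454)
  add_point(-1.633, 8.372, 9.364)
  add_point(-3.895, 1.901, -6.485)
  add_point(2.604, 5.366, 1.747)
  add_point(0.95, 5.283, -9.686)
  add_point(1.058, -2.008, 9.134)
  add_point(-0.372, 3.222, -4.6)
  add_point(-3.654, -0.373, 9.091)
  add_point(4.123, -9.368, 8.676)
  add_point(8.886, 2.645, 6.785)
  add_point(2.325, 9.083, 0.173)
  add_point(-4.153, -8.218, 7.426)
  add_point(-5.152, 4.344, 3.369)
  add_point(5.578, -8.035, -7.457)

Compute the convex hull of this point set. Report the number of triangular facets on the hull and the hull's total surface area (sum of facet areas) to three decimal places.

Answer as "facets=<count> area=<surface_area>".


facets=22 area=1121.405

Hull vertices (13/18): indices [0, 1, 2, 3, 5, 8, 9, 11, 12, 13, 14, 15, 17].

Triangle areas on the boundary:
  f1: (p5, p12, p13) → 79.7058
  f2: (p17, p12, p13) → 102.7171
  f3: (p17, p8, p13) → 120.1456
  f4: (p15, p17, p12) → 68.4877
  f5: (p14, p8, p13) → 54.9581
  f6: (p14, p5, p13) → 53.2760
  f7: (p14, p8, p0) → 59.2370
  f8: (p14, p5, p0) → 66.0039
  f9: (p3, p8, p0) → 21.5735
  f10: (p11, p15, p12) → 33.9138
  f11: (p11, p5, p0) → 75.0577
  f12: (p2, p17, p8) → 17.8326
  f13: (p2, p3, p8) → 56.0582
  f14: (p2, p15, p17) → 36.4579
  f15: (p9, p5, p12) → 6.2021
  f16: (p9, p11, p12) → 14.8882
  f17: (p9, p11, p5) → 22.2673
  f18: (p1, p2, p15) → 94.8662
  f19: (p1, p2, p3) → 31.5263
  f20: (p1, p3, p0) → 9.6329
  f21: (p1, p11, p0) → 42.6654
  f22: (p1, p11, p15) → 53.9323
Σ area = 1121.405

Euler: V−E+F = 13−33+22 = 2.


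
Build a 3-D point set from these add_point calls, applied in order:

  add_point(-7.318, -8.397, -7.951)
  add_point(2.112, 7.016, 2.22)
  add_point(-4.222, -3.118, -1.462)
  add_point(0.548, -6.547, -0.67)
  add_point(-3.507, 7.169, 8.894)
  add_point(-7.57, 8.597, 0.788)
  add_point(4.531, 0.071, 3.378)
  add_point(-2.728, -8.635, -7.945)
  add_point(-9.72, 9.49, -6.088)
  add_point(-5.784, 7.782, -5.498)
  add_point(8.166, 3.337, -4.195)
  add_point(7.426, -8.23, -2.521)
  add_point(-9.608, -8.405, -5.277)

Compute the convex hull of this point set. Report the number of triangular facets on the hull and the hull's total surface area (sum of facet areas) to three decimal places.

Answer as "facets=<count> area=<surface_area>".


facets=18 area=922.263

11 of the 13 inputs are extreme points: [0, 1, 3, 4, 5, 6, 7, 8, 10, 11, 12].

Area of each hull facet:
  f1: (p7, p10, p8) → 144.3100
  f2: (p7, p0, p8) → 40.9901
  f3: (p7, p11, p10) → 67.4310
  f4: (p1, p10, p8) → 68.7344
  f5: (p12, p0, p8) → 31.5165
  f6: (p12, p7, p0) → 6.1588
  f7: (p12, p7, p11) → 32.3058
  f8: (p6, p11, p10) → 45.5960
  f9: (p6, p1, p10) → 31.5785
  f10: (p6, p1, p4) → 32.2957
  f11: (p5, p12, p8) → 64.1018
  f12: (p5, p12, p4) → 81.7076
  f13: (p5, p1, p8) → 32.2145
  f14: (p5, p1, p4) → 36.9150
  f15: (p3, p12, p4) → 96.2235
  f16: (p3, p12, p11) → 29.4098
  f17: (p3, p6, p4) → 49.1640
  f18: (p3, p6, p11) → 31.6100
Σ area = 922.263

Euler: V−E+F = 11−27+18 = 2.
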